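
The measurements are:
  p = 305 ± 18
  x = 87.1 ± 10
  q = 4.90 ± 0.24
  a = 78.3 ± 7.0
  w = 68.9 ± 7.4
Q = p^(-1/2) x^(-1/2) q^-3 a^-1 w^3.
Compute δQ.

0.0808

Products/powers → add relative errors in quadrature, weighted by exponent:
  (−½·δp/p)² = (-0.5×0.0590)² = 0.000871;  (−½·δx/x)² = (-0.5×0.115)² = 0.00330;  (-3·δq/q)² = (-3×0.0490)² = 0.0216;  (-1·δa/a)² = (-1×0.0894)² = 0.00799;  (3·δw/w)² = (3×0.107)² = 0.104
δQ/Q = √(0.138) = 0.371
Q = 0.218, so δQ = 0.371 × 0.218 = 0.0808.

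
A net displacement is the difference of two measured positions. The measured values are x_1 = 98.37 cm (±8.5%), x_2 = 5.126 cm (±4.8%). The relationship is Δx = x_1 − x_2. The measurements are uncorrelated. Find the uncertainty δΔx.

8.37 cm

Sums and differences: (δΔx)² = Σ (cᵢ δxᵢ)².
  (δx_1)² = 69.9;  (δx_2)² = 0.0605
δΔx = √(70.0) = 8.37 cm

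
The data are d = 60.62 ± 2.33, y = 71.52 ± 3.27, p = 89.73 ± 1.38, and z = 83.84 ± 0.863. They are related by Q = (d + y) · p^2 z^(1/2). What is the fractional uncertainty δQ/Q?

Let u = d + y = 132.1. δu = √(δd² + δy²) = √(5.43 + 10.7) = 4.02, so δu/u = 0.0304.
Q is then a monomial in u, p, z:
δQ/Q = √((δu/u)² + (2·δp/p)² + (½·δz/z)²) = √(0.000923 + 0.000946 + 2.65e-05) = 0.0435

0.0435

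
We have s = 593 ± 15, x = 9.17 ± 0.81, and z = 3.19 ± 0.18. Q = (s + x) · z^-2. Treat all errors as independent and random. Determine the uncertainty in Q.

6.84

Let u = s + x = 602. δu = √(δs² + δx²) = √(225 + 0.656) = 15.0, so δu/u = 0.0249.
Q is then a monomial in u, z:
δQ/Q = √((δu/u)² + (-2·δz/z)²) = √(0.000622 + 0.0127) = 0.116
Q = 59.2, so δQ = 0.116 × 59.2 = 6.84.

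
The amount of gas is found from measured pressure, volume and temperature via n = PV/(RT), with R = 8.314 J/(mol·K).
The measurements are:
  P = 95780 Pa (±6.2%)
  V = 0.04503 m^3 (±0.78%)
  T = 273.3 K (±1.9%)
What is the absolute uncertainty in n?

Relative error in a monomial: (δn/n)² = Σ (nᵢ · δxᵢ/xᵢ)².
  (1·δP/P)² = (1×0.0620)² = 0.00384;  (1·δV/V)² = (1×0.00780)² = 6.08e-05;  (-1·δT/T)² = (-1×0.0190)² = 0.000361
δn/n = √(0.00427) = 0.0653
n = 1.898 mol, so δn = 0.0653 × 1.898 = 0.124 mol.

0.124 mol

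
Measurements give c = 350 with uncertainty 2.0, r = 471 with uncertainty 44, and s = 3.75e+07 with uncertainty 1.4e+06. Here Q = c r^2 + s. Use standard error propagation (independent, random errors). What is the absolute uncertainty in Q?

Let p = c·r^2 = 7.76e+07. δp/p = √((1·δc/c)² + (2·δr/r)²) = √(3.27e-05 + 0.0349) = 0.187, so δp = 1.45e+07.
Q = p + s: δQ = √(δp² + δs²) = √(2.11e+14 + 1.96e+12) = 1.46e+07

1.46e+07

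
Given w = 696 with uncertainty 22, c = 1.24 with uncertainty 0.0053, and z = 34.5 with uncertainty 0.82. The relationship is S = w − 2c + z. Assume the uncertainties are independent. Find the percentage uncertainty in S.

3.02%

Sums and differences: (δS)² = Σ (cᵢ δxᵢ)².
  (δw)² = 484;  (2·δc)² = 0.000112;  (δz)² = 0.672
δS = √(485) = 22.0
S = 728, so δS/S = 22.0/728 = 0.0302.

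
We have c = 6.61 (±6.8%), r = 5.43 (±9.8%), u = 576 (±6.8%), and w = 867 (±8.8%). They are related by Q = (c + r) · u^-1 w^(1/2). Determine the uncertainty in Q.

0.0613

Let h = c + r = 12.0. δh = √(δc² + δr²) = √(0.202 + 0.283) = 0.697, so δh/h = 0.0579.
Q is then a monomial in h, u, w:
δQ/Q = √((δh/h)² + (-1·δu/u)² + (½·δw/w)²) = √(0.00335 + 0.00462 + 0.00194) = 0.0995
Q = 0.615, so δQ = 0.0995 × 0.615 = 0.0613.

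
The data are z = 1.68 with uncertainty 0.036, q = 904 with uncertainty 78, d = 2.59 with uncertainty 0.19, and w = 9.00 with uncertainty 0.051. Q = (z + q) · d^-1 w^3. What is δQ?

Let u = z + q = 906. δu = √(δz² + δq²) = √(0.00130 + 6080) = 78.0, so δu/u = 0.0861.
Q is then a monomial in u, d, w:
δQ/Q = √((δu/u)² + (-1·δd/d)² + (3·δw/w)²) = √(0.00742 + 0.00538 + 0.000289) = 0.114
Q = 2.55e+05, so δQ = 0.114 × 2.55e+05 = 29200.

29200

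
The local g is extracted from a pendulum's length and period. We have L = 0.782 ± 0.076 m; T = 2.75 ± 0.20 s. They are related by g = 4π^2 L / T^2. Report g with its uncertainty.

4.08 ± 0.714 m/s^2

For a monomial g ∝ L, T^-2, fractional errors add in quadrature:
  (1·δL/L)² = (1×0.0972)² = 0.00945;  (-2·δT/T)² = (-2×0.0727)² = 0.0212
δg/g = √(0.0306) = 0.175
g = 4.08 m/s^2, so δg = 0.175 × 4.08 = 0.714 m/s^2.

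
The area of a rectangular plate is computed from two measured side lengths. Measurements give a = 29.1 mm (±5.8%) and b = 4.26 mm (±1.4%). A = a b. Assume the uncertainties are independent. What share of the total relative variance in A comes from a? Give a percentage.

94.5%

(δA/A)² = (1·δa/a)² + (1·δb/b)²
  a term: (1×0.0580)² = 0.00336
  b term: (1×0.0140)² = 0.000196
Total = 0.00356. Share from a = 0.00336/0.00356 = 0.945.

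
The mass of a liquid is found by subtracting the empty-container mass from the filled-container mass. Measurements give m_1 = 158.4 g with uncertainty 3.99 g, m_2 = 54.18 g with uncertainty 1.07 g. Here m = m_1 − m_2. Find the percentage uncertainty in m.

Each term contributes (cᵢ δxᵢ)² to (δm)²:
  (δm_1)² = 15.9;  (δm_2)² = 1.14
δm = √(17.1) = 4.13 g
m = 104.2 g, so δm/m = 4.13/104.2 = 0.0396.

3.96%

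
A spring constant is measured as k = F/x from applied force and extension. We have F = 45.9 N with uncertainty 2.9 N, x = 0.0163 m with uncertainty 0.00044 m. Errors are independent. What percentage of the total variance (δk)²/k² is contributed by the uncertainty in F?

84.6%

(δk/k)² = (1·δF/F)² + (-1·δx/x)²
  F term: (1×0.0632)² = 0.00399
  x term: (-1×0.0270)² = 0.000729
Total = 0.00472. Share from F = 0.00399/0.00472 = 0.846.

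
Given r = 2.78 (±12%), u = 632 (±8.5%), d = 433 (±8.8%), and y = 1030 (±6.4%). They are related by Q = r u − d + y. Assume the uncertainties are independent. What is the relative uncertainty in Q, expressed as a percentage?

Let p = r·u = 1760. δp/p = √((1·δr/r)² + (1·δu/u)²) = √(0.0144 + 0.00723) = 0.147, so δp = 258.
Q = p − d + y: δQ = √(δp² + δd² + δy²) = √(66800 + 1450 + 4350) = 269
Q = 2350, so δQ/Q = 269/2350 = 0.114.

11.4%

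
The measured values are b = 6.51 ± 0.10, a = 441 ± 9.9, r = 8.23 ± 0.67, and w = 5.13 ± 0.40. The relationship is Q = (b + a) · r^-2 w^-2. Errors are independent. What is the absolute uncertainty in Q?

0.0569

Let u = b + a = 448. δu = √(δb² + δa²) = √(0.0100 + 98.0) = 9.90, so δu/u = 0.0221.
Q is then a monomial in u, r, w:
δQ/Q = √((δu/u)² + (-2·δr/r)² + (-2·δw/w)²) = √(0.000489 + 0.0265 + 0.0243) = 0.227
Q = 0.251, so δQ = 0.227 × 0.251 = 0.0569.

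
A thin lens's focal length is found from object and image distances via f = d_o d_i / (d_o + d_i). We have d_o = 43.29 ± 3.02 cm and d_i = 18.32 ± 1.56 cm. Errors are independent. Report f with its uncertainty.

12.87 ± 0.815 cm

∂f/∂d_o = (d_i/(d_o+d_i))² = 0.0884;  ∂f/∂d_i = (d_o/(d_o+d_i))² = 0.494
δf = √((∂f/∂d_o · δd_o)² + (∂f/∂d_i · δd_i)²) = √(0.0713 + 0.593) = 0.815 cm
f = 12.87 cm.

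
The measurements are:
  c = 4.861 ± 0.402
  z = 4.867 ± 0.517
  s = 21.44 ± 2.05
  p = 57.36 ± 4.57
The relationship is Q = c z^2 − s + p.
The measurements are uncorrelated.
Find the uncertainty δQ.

Let w = c·z^2 = 115.1. δw/w = √((1·δc/c)² + (2·δz/z)²) = √(0.00684 + 0.0451) = 0.228, so δw = 26.3.
Q = w − s + p: δQ = √(δw² + δs² + δp²) = √(689 + 4.20 + 20.9) = 26.7

26.7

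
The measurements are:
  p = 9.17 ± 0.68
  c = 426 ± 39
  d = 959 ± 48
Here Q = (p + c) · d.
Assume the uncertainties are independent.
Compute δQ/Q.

Let u = p + c = 435. δu = √(δp² + δc²) = √(0.462 + 1520) = 39.0, so δu/u = 0.0896.
Q is then a monomial in u, d:
δQ/Q = √((δu/u)² + (1·δd/d)²) = √(0.00803 + 0.00251) = 0.103

0.103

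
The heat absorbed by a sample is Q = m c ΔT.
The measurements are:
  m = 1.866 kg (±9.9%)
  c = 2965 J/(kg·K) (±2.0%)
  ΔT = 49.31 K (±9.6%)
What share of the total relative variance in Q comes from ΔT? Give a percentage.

47.5%

(δQ/Q)² = (1·δm/m)² + (1·δc/c)² + (1·δΔT/ΔT)²
  m term: (1×0.0990)² = 0.00980
  c term: (1×0.0200)² = 0.000400
  ΔT term: (1×0.0960)² = 0.00922
Total = 0.0194. Share from ΔT = 0.00922/0.0194 = 0.475.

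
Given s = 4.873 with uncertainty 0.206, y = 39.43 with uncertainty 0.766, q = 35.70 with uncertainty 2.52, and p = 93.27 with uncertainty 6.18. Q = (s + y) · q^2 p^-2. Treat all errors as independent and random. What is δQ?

1.26

Let u = s + y = 44.30. δu = √(δs² + δy²) = √(0.0424 + 0.587) = 0.793, so δu/u = 0.0179.
Q is then a monomial in u, q, p:
δQ/Q = √((δu/u)² + (2·δq/q)² + (-2·δp/p)²) = √(0.000321 + 0.0199 + 0.0176) = 0.194
Q = 6.491, so δQ = 0.194 × 6.491 = 1.26.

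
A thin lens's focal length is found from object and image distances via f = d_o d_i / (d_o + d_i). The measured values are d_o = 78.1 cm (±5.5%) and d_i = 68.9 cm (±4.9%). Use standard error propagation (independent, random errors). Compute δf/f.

∂f/∂d_o = (d_i/(d_o+d_i))² = 0.220;  ∂f/∂d_i = (d_o/(d_o+d_i))² = 0.282
δf = √((∂f/∂d_o · δd_o)² + (∂f/∂d_i · δd_i)²) = √(0.891 + 0.908) = 1.34 cm
f = 36.6 cm, so δf/f = 1.34/36.6 = 0.0366.

0.0366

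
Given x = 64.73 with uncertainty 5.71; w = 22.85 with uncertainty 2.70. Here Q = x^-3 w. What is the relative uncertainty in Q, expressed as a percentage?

29.0%

For a monomial Q ∝ x^-3, w, fractional errors add in quadrature:
  (-3·δx/x)² = (-3×0.0882)² = 0.0700;  (1·δw/w)² = (1×0.118)² = 0.0140
δQ/Q = √(0.0840) = 0.290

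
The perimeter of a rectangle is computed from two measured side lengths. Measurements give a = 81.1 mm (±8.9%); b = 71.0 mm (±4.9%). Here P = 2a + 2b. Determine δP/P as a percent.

P is a linear combination, so absolute uncertainties add in quadrature:
  (2·δa)² = 208;  (2·δb)² = 48.4
δP = √(257) = 16.0 mm
P = 304 mm, so δP/P = 16.0/304 = 0.0527.

5.27%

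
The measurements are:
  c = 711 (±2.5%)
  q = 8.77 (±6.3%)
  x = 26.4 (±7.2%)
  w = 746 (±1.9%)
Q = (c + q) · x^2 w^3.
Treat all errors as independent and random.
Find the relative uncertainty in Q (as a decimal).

Let u = c + q = 720. δu = √(δc² + δq²) = √(316 + 0.305) = 17.8, so δu/u = 0.0247.
Q is then a monomial in u, x, w:
δQ/Q = √((δu/u)² + (2·δx/x)² + (3·δw/w)²) = √(0.000610 + 0.0207 + 0.00325) = 0.157

0.157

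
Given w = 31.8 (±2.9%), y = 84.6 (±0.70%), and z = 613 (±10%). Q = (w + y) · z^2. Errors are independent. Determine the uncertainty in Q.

Let u = w + y = 116. δu = √(δw² + δy²) = √(0.850 + 0.351) = 1.10, so δu/u = 0.00942.
Q is then a monomial in u, z:
δQ/Q = √((δu/u)² + (2·δz/z)²) = √(8.87e-05 + 0.0400) = 0.200
Q = 4.37e+07, so δQ = 0.200 × 4.37e+07 = 8.76e+06.

8.76e+06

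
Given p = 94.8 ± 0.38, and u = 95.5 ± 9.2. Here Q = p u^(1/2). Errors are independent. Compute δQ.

Products/powers → add relative errors in quadrature, weighted by exponent:
  (1·δp/p)² = (1×0.00401)² = 1.61e-05;  (½·δu/u)² = (0.5×0.0963)² = 0.00232
δQ/Q = √(0.00234) = 0.0483
Q = 926, so δQ = 0.0483 × 926 = 44.8.

44.8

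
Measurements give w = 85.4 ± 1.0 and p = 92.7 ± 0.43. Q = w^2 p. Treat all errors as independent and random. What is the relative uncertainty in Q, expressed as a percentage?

2.39%

Each factor contributes (exponent × relative error)² to (δQ/Q)²:
  (2·δw/w)² = (2×0.0117)² = 0.000548;  (1·δp/p)² = (1×0.00464)² = 2.15e-05
δQ/Q = √(0.000570) = 0.0239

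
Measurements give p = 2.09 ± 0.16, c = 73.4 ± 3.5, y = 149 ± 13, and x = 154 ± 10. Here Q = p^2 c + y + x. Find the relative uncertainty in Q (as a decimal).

Let w = p^2·c = 321. δw/w = √((2·δp/p)² + (1·δc/c)²) = √(0.0234 + 0.00227) = 0.160, so δw = 51.4.
Q = w + y + x: δQ = √(δw² + δy² + δx²) = √(2640 + 169 + 100) = 54.0
Q = 624, so δQ/Q = 54.0/624 = 0.0865.

0.0865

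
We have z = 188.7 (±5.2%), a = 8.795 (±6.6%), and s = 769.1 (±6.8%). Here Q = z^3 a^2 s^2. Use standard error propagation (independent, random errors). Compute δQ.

For a monomial Q ∝ z^3, a^2, s^2, fractional errors add in quadrature:
  (3·δz/z)² = (3×0.0520)² = 0.0243;  (2·δa/a)² = (2×0.0660)² = 0.0174;  (2·δs/s)² = (2×0.0680)² = 0.0185
δQ/Q = √(0.0603) = 0.245
Q = 3.074e+14, so δQ = 0.245 × 3.074e+14 = 7.55e+13.

7.55e+13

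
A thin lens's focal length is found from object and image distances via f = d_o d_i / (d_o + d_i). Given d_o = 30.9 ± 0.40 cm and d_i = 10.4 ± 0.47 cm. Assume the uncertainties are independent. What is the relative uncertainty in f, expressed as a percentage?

3.40%

∂f/∂d_o = (d_i/(d_o+d_i))² = 0.0634;  ∂f/∂d_i = (d_o/(d_o+d_i))² = 0.560
δf = √((∂f/∂d_o · δd_o)² + (∂f/∂d_i · δd_i)²) = √(0.000643 + 0.0692) = 0.264 cm
f = 7.78 cm, so δf/f = 0.264/7.78 = 0.0340.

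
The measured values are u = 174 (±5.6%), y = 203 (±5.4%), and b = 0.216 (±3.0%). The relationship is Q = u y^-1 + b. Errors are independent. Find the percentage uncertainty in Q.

6.24%

Let p = u·y^-1 = 0.857. δp/p = √((1·δu/u)² + (-1·δy/y)²) = √(0.00314 + 0.00292) = 0.0778, so δp = 0.0667.
Q = p + b: δQ = √(δp² + δb²) = √(0.00445 + 4.2e-05) = 0.0670
Q = 1.07, so δQ/Q = 0.0670/1.07 = 0.0624.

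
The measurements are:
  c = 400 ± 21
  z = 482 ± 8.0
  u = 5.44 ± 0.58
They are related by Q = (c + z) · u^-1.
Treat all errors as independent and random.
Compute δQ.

17.8

Let w = c + z = 882. δw = √(δc² + δz²) = √(441 + 64.0) = 22.5, so δw/w = 0.0255.
Q is then a monomial in w, u:
δQ/Q = √((δw/w)² + (-1·δu/u)²) = √(0.000649 + 0.0114) = 0.110
Q = 162, so δQ = 0.110 × 162 = 17.8.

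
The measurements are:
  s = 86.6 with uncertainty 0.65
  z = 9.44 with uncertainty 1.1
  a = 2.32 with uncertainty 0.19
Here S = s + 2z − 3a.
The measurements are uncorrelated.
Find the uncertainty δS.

2.36

S is a linear combination, so absolute uncertainties add in quadrature:
  (δs)² = 0.423;  (2·δz)² = 4.84;  (3·δa)² = 0.325
δS = √(5.59) = 2.36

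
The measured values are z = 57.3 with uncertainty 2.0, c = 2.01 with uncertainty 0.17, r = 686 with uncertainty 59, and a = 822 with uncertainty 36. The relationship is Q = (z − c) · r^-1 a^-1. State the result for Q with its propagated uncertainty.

(9.81 ± 1.01) × 10^-5

Let u = z − c = 55.3. δu = √(δz² + δc²) = √(4.00 + 0.0289) = 2.01, so δu/u = 0.0363.
Q is then a monomial in u, r, a:
δQ/Q = √((δu/u)² + (-1·δr/r)² + (-1·δa/a)²) = √(0.00132 + 0.00740 + 0.00192) = 0.103
Q = 9.81e-05, so δQ = 0.103 × 9.81e-05 = 1.01e-05.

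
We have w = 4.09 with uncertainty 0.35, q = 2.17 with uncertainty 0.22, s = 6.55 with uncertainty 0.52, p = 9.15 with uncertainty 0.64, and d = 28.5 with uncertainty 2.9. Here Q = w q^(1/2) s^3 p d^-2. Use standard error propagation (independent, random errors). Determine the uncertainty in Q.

6.41

For a monomial Q ∝ w, q^(1/2), s^3, p, d^-2, fractional errors add in quadrature:
  (1·δw/w)² = (1×0.0856)² = 0.00732;  (½·δq/q)² = (0.5×0.101)² = 0.00257;  (3·δs/s)² = (3×0.0794)² = 0.0567;  (1·δp/p)² = (1×0.0699)² = 0.00489;  (-2·δd/d)² = (-2×0.102)² = 0.0414
δQ/Q = √(0.113) = 0.336
Q = 19.1, so δQ = 0.336 × 19.1 = 6.41.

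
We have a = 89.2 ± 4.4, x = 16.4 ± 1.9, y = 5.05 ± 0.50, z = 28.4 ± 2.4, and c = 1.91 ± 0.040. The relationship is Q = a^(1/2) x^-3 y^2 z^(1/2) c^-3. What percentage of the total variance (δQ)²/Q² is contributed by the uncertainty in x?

72.6%

(δQ/Q)² = (½·δa/a)² + (-3·δx/x)² + (2·δy/y)² + (½·δz/z)² + (-3·δc/c)²
  a term: (0.5×0.0493)² = 0.000608
  x term: (-3×0.116)² = 0.121
  y term: (2×0.0990)² = 0.0392
  z term: (0.5×0.0845)² = 0.00179
  c term: (-3×0.0209)² = 0.00395
Total = 0.166. Share from x = 0.121/0.166 = 0.726.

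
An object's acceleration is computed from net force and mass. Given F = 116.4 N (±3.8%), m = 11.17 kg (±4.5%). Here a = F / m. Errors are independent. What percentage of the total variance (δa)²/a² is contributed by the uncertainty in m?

(δa/a)² = (1·δF/F)² + (-1·δm/m)²
  F term: (1×0.0380)² = 0.00144
  m term: (-1×0.0450)² = 0.00202
Total = 0.00347. Share from m = 0.00202/0.00347 = 0.584.

58.4%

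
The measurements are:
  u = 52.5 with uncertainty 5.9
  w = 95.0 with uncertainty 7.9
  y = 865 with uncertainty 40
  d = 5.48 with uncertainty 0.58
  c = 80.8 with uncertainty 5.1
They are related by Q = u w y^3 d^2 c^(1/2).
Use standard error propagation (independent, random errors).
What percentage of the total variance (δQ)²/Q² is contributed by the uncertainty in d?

(δQ/Q)² = (1·δu/u)² + (1·δw/w)² + (3·δy/y)² + (2·δd/d)² + (½·δc/c)²
  u term: (1×0.112)² = 0.0126
  w term: (1×0.0832)² = 0.00692
  y term: (3×0.0462)² = 0.0192
  d term: (2×0.106)² = 0.0448
  c term: (0.5×0.0631)² = 0.000996
Total = 0.0846. Share from d = 0.0448/0.0846 = 0.530.

53.0%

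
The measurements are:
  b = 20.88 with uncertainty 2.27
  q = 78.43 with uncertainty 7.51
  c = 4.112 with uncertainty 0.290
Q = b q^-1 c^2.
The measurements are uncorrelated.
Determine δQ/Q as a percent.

20.2%

Each factor contributes (exponent × relative error)² to (δQ/Q)²:
  (1·δb/b)² = (1×0.109)² = 0.0118;  (-1·δq/q)² = (-1×0.0958)² = 0.00917;  (2·δc/c)² = (2×0.0705)² = 0.0199
δQ/Q = √(0.0409) = 0.202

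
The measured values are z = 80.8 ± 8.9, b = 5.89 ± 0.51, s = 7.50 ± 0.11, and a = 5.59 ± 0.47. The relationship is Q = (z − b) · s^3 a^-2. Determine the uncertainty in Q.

Let u = z − b = 74.9. δu = √(δz² + δb²) = √(79.2 + 0.260) = 8.91, so δu/u = 0.119.
Q is then a monomial in u, s, a:
δQ/Q = √((δu/u)² + (3·δs/s)² + (-2·δa/a)²) = √(0.0142 + 0.00194 + 0.0283) = 0.211
Q = 1010, so δQ = 0.211 × 1010 = 213.

213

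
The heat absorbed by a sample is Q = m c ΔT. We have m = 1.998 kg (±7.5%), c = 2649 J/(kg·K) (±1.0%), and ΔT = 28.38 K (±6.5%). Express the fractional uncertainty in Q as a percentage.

For a monomial Q ∝ m, c, ΔT, fractional errors add in quadrature:
  (1·δm/m)² = (1×0.0750)² = 0.00562;  (1·δc/c)² = (1×0.0100)² = 0.000100;  (1·δΔT/ΔT)² = (1×0.0650)² = 0.00423
δQ/Q = √(0.00995) = 0.0997

9.97%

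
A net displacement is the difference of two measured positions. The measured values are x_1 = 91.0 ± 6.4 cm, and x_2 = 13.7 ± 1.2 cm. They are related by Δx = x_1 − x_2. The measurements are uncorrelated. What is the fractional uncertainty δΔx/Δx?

Each term contributes (cᵢ δxᵢ)² to (δΔx)²:
  (δx_1)² = 41.0;  (δx_2)² = 1.44
δΔx = √(42.4) = 6.51 cm
Δx = 77.3 cm, so δΔx/Δx = 6.51/77.3 = 0.0842.

0.0842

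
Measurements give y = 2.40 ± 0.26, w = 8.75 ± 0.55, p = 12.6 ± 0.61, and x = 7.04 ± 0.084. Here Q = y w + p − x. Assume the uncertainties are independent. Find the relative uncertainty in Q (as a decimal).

Let h = y·w = 21.0. δh/h = √((1·δy/y)² + (1·δw/w)²) = √(0.0117 + 0.00395) = 0.125, so δh = 2.63.
Q = h + p − x: δQ = √(δh² + δp² + δx²) = √(6.92 + 0.372 + 0.00706) = 2.70
Q = 26.6, so δQ/Q = 2.70/26.6 = 0.102.

0.102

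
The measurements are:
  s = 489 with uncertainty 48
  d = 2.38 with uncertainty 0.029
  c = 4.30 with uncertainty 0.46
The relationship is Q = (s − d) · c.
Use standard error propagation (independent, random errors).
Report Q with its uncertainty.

2090 ± 304

Let u = s − d = 487. δu = √(δs² + δd²) = √(2300 + 0.000841) = 48.0, so δu/u = 0.0986.
Q is then a monomial in u, c:
δQ/Q = √((δu/u)² + (1·δc/c)²) = √(0.00973 + 0.0114) = 0.146
Q = 2090, so δQ = 0.146 × 2090 = 304.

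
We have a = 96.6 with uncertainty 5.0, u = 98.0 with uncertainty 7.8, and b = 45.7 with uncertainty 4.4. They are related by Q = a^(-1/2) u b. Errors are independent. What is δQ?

For a monomial Q ∝ a^(-1/2), u, b, fractional errors add in quadrature:
  (−½·δa/a)² = (-0.5×0.0518)² = 0.000670;  (1·δu/u)² = (1×0.0796)² = 0.00633;  (1·δb/b)² = (1×0.0963)² = 0.00927
δQ/Q = √(0.0163) = 0.128
Q = 456, so δQ = 0.128 × 456 = 58.1.

58.1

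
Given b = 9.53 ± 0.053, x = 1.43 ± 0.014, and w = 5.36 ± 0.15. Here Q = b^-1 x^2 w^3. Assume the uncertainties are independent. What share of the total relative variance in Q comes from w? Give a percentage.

94.4%

(δQ/Q)² = (-1·δb/b)² + (2·δx/x)² + (3·δw/w)²
  b term: (-1×0.00556)² = 3.09e-05
  x term: (2×0.00979)² = 0.000383
  w term: (3×0.0280)² = 0.00705
Total = 0.00746. Share from w = 0.00705/0.00746 = 0.944.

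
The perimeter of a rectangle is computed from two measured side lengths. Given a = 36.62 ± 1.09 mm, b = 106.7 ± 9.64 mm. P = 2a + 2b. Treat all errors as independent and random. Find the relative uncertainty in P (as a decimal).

For a sum/difference, combine absolute errors in quadrature:
  (2·δa)² = 4.75;  (2·δb)² = 372
δP = √(376) = 19.4 mm
P = 286.6 mm, so δP/P = 19.4/286.6 = 0.0677.

0.0677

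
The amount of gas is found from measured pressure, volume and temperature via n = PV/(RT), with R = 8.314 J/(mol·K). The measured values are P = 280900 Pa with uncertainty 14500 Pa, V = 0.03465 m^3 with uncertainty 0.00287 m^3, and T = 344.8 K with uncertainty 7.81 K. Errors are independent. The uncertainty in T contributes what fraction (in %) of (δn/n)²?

5.11%

(δn/n)² = (1·δP/P)² + (1·δV/V)² + (-1·δT/T)²
  P term: (1×0.0516)² = 0.00266
  V term: (1×0.0828)² = 0.00686
  T term: (-1×0.0227)² = 0.000513
Total = 0.0100. Share from T = 0.000513/0.0100 = 0.0511.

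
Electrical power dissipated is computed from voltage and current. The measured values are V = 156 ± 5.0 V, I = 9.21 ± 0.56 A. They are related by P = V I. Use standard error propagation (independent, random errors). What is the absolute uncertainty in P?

Since P is a product/quotient, work with relative uncertainties:
  (1·δV/V)² = (1×0.0321)² = 0.00103;  (1·δI/I)² = (1×0.0608)² = 0.00370
δP/P = √(0.00472) = 0.0687
P = 1440 W, so δP = 0.0687 × 1440 = 98.8 W.

98.8 W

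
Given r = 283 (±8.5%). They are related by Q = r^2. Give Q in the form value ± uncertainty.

Q ∝ r^2, so δQ/Q = |2| · δr/r = 2 × 0.0850 = 0.170.
Q = 80100, so δQ = 0.170 × 80100 = 13600.

80100 ± 13600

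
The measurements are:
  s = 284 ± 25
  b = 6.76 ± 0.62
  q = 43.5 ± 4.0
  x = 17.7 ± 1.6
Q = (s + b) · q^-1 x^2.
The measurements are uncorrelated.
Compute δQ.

461

Let u = s + b = 291. δu = √(δs² + δb²) = √(625 + 0.384) = 25.0, so δu/u = 0.0860.
Q is then a monomial in u, q, x:
δQ/Q = √((δu/u)² + (-1·δq/q)² + (2·δx/x)²) = √(0.00740 + 0.00846 + 0.0327) = 0.220
Q = 2090, so δQ = 0.220 × 2090 = 461.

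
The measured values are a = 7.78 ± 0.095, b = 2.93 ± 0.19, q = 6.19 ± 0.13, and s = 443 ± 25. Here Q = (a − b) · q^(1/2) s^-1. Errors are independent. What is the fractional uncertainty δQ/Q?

0.0722

Let u = a − b = 4.85. δu = √(δa² + δb²) = √(0.00903 + 0.0361) = 0.212, so δu/u = 0.0438.
Q is then a monomial in u, q, s:
δQ/Q = √((δu/u)² + (½·δq/q)² + (-1·δs/s)²) = √(0.00192 + 0.000110 + 0.00318) = 0.0722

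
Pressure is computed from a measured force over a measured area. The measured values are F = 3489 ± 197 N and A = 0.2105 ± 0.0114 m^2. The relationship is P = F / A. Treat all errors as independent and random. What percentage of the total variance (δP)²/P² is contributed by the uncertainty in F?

(δP/P)² = (1·δF/F)² + (-1·δA/A)²
  F term: (1×0.0565)² = 0.00319
  A term: (-1×0.0542)² = 0.00293
Total = 0.00612. Share from F = 0.00319/0.00612 = 0.521.

52.1%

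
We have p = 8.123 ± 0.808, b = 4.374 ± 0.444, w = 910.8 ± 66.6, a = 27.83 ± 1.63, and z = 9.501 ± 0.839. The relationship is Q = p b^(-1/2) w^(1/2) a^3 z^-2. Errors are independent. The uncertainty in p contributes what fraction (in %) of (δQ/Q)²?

(δQ/Q)² = (1·δp/p)² + (−½·δb/b)² + (½·δw/w)² + (3·δa/a)² + (-2·δz/z)²
  p term: (1×0.0995)² = 0.00989
  b term: (-0.5×0.102)² = 0.00258
  w term: (0.5×0.0731)² = 0.00134
  a term: (3×0.0586)² = 0.0309
  z term: (-2×0.0883)² = 0.0312
Total = 0.0759. Share from p = 0.00989/0.0759 = 0.130.

13.0%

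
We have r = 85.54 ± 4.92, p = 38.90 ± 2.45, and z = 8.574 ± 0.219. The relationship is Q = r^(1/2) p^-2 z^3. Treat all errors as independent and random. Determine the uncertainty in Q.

Q is a product of powers, so relative uncertainties combine in quadrature:
  (½·δr/r)² = (0.5×0.0575)² = 0.000827;  (-2·δp/p)² = (-2×0.0630)² = 0.0159;  (3·δz/z)² = (3×0.0255)² = 0.00587
δQ/Q = √(0.0226) = 0.150
Q = 3.852, so δQ = 0.150 × 3.852 = 0.579.

0.579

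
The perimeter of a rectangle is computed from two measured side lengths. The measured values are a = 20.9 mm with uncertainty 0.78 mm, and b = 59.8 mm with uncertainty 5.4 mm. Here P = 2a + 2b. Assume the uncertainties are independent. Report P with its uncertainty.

161 ± 10.9 mm

Absolute uncertainties add in quadrature for a linear combination:
  (2·δa)² = 2.43;  (2·δb)² = 117
δP = √(119) = 10.9 mm
P = 161 mm.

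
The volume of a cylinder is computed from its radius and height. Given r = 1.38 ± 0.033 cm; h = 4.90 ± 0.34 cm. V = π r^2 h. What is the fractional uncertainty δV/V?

V is a product of powers, so relative uncertainties combine in quadrature:
  (2·δr/r)² = (2×0.0239)² = 0.00229;  (1·δh/h)² = (1×0.0694)² = 0.00481
δV/V = √(0.00710) = 0.0843

0.0843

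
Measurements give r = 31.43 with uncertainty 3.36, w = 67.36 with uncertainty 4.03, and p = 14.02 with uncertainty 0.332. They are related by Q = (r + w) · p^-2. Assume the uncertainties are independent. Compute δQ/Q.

0.0712

Let u = r + w = 98.79. δu = √(δr² + δw²) = √(11.3 + 16.2) = 5.25, so δu/u = 0.0531.
Q is then a monomial in u, p:
δQ/Q = √((δu/u)² + (-2·δp/p)²) = √(0.00282 + 0.00224) = 0.0712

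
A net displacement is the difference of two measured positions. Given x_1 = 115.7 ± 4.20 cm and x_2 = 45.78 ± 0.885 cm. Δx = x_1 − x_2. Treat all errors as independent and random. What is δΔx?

4.29 cm

Sums and differences: (δΔx)² = Σ (cᵢ δxᵢ)².
  (δx_1)² = 17.6;  (δx_2)² = 0.783
δΔx = √(18.4) = 4.29 cm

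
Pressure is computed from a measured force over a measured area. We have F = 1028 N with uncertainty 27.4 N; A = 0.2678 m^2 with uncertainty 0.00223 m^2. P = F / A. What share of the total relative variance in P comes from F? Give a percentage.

(δP/P)² = (1·δF/F)² + (-1·δA/A)²
  F term: (1×0.0267)² = 0.000710
  A term: (-1×0.00833)² = 6.93e-05
Total = 0.000780. Share from F = 0.000710/0.000780 = 0.911.

91.1%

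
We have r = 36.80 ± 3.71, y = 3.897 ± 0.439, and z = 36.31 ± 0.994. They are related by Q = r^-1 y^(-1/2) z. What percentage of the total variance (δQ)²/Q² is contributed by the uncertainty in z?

5.32%

(δQ/Q)² = (-1·δr/r)² + (−½·δy/y)² + (1·δz/z)²
  r term: (-1×0.101)² = 0.0102
  y term: (-0.5×0.113)² = 0.00317
  z term: (1×0.0274)² = 0.000749
Total = 0.0141. Share from z = 0.000749/0.0141 = 0.0532.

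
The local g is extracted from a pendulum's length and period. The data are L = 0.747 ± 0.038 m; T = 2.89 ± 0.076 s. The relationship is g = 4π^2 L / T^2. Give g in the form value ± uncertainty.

3.53 ± 0.258 m/s^2

Each factor contributes (exponent × relative error)² to (δg/g)²:
  (1·δL/L)² = (1×0.0509)² = 0.00259;  (-2·δT/T)² = (-2×0.0263)² = 0.00277
δg/g = √(0.00535) = 0.0732
g = 3.53 m/s^2, so δg = 0.0732 × 3.53 = 0.258 m/s^2.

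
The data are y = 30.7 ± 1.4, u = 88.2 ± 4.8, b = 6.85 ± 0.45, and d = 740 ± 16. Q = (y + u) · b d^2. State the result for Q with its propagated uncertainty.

(4.46 ± 0.398) × 10^8

Let w = y + u = 119. δw = √(δy² + δu²) = √(1.96 + 23.0) = 5.00, so δw/w = 0.0421.
Q is then a monomial in w, b, d:
δQ/Q = √((δw/w)² + (1·δb/b)² + (2·δd/d)²) = √(0.00177 + 0.00432 + 0.00187) = 0.0892
Q = 4.46e+08, so δQ = 0.0892 × 4.46e+08 = 3.98e+07.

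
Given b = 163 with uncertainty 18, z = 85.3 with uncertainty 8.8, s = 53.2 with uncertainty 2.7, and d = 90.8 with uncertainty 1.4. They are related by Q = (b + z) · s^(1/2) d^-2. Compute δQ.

0.0198

Let u = b + z = 248. δu = √(δb² + δz²) = √(324 + 77.4) = 20.0, so δu/u = 0.0807.
Q is then a monomial in u, s, d:
δQ/Q = √((δu/u)² + (½·δs/s)² + (-2·δd/d)²) = √(0.00651 + 0.000644 + 0.000951) = 0.0900
Q = 0.220, so δQ = 0.0900 × 0.220 = 0.0198.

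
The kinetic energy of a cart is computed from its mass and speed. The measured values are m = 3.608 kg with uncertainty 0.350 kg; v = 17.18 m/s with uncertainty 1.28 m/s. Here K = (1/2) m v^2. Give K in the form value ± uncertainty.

Relative error in a monomial: (δK/K)² = Σ (nᵢ · δxᵢ/xᵢ)².
  (1·δm/m)² = (1×0.0970)² = 0.00941;  (2·δv/v)² = (2×0.0745)² = 0.0222
δK/K = √(0.0316) = 0.178
K = 532.5 J, so δK = 0.178 × 532.5 = 94.7 J.

532.5 ± 94.7 J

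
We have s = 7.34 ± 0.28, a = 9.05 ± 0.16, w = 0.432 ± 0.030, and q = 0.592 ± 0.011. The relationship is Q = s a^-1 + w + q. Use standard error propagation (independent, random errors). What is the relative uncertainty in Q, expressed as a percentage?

Let p = s·a^-1 = 0.811. δp/p = √((1·δs/s)² + (-1·δa/a)²) = √(0.00146 + 0.000313) = 0.0420, so δp = 0.0341.
Q = p + w + q: δQ = √(δp² + δw² + δq²) = √(0.00116 + 0.000900 + 0.000121) = 0.0467
Q = 1.84, so δQ/Q = 0.0467/1.84 = 0.0255.

2.55%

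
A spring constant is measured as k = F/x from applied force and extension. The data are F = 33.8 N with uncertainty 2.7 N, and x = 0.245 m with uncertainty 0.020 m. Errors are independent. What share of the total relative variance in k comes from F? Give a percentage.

(δk/k)² = (1·δF/F)² + (-1·δx/x)²
  F term: (1×0.0799)² = 0.00638
  x term: (-1×0.0816)² = 0.00666
Total = 0.0130. Share from F = 0.00638/0.0130 = 0.489.

48.9%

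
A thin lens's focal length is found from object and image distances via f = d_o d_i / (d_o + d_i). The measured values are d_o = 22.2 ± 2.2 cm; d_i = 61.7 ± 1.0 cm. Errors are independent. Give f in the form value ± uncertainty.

∂f/∂d_o = (d_i/(d_o+d_i))² = 0.541;  ∂f/∂d_i = (d_o/(d_o+d_i))² = 0.0700
δf = √((∂f/∂d_o · δd_o)² + (∂f/∂d_i · δd_i)²) = √(1.42 + 0.00490) = 1.19 cm
f = 16.3 cm.

16.3 ± 1.19 cm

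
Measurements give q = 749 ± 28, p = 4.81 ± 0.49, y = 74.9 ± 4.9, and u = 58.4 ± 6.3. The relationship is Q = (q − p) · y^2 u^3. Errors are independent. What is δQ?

Let w = q − p = 744. δw = √(δq² + δp²) = √(784 + 0.240) = 28.0, so δw/w = 0.0376.
Q is then a monomial in w, y, u:
δQ/Q = √((δw/w)² + (2·δy/y)² + (3·δu/u)²) = √(0.00142 + 0.0171 + 0.105) = 0.351
Q = 8.32e+11, so δQ = 0.351 × 8.32e+11 = 2.92e+11.

2.92e+11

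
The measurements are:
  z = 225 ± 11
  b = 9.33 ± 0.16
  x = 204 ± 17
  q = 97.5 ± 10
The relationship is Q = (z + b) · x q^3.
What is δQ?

Let u = z + b = 234. δu = √(δz² + δb²) = √(121 + 0.0256) = 11.0, so δu/u = 0.0469.
Q is then a monomial in u, x, q:
δQ/Q = √((δu/u)² + (1·δx/x)² + (3·δq/q)²) = √(0.00220 + 0.00694 + 0.0947) = 0.322
Q = 4.43e+10, so δQ = 0.322 × 4.43e+10 = 1.43e+10.

1.43e+10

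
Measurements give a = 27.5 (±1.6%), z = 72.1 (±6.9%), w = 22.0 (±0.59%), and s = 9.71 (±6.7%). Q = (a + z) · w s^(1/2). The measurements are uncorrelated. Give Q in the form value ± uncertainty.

Let u = a + z = 99.6. δu = √(δa² + δz²) = √(0.194 + 24.7) = 4.99, so δu/u = 0.0501.
Q is then a monomial in u, w, s:
δQ/Q = √((δu/u)² + (1·δw/w)² + (½·δs/s)²) = √(0.00251 + 3.48e-05 + 0.00112) = 0.0606
Q = 6830, so δQ = 0.0606 × 6830 = 414.

6830 ± 414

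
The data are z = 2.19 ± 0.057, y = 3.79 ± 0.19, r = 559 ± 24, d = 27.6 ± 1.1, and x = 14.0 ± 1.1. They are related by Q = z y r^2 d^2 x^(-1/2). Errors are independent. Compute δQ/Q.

0.136

Products/powers → add relative errors in quadrature, weighted by exponent:
  (1·δz/z)² = (1×0.0260)² = 0.000677;  (1·δy/y)² = (1×0.0501)² = 0.00251;  (2·δr/r)² = (2×0.0429)² = 0.00737;  (2·δd/d)² = (2×0.0399)² = 0.00635;  (−½·δx/x)² = (-0.5×0.0786)² = 0.00154
δQ/Q = √(0.0185) = 0.136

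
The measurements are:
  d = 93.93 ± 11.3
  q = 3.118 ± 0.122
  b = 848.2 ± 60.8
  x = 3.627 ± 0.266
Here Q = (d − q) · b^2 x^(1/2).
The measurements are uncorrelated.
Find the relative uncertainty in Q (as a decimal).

Let u = d − q = 90.81. δu = √(δd² + δq²) = √(128 + 0.0149) = 11.3, so δu/u = 0.124.
Q is then a monomial in u, b, x:
δQ/Q = √((δu/u)² + (2·δb/b)² + (½·δx/x)²) = √(0.0155 + 0.0206 + 0.00134) = 0.193

0.193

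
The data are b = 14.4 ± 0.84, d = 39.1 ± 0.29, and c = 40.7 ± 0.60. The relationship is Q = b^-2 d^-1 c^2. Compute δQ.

0.0246

Since Q is a product/quotient, work with relative uncertainties:
  (-2·δb/b)² = (-2×0.0583)² = 0.0136;  (-1·δd/d)² = (-1×0.00742)² = 5.5e-05;  (2·δc/c)² = (2×0.0147)² = 0.000869
δQ/Q = √(0.0145) = 0.121
Q = 0.204, so δQ = 0.121 × 0.204 = 0.0246.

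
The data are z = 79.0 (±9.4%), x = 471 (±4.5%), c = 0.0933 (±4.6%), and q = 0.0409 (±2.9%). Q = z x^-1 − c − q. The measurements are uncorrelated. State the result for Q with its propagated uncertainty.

0.0335 ± 0.0180

Let p = z·x^-1 = 0.168. δp/p = √((1·δz/z)² + (-1·δx/x)²) = √(0.00884 + 0.00202) = 0.104, so δp = 0.0175.
Q = p − c − q: δQ = √(δp² + δc² + δq²) = √(0.000306 + 1.84e-05 + 1.41e-06) = 0.0180
Q = 0.0335.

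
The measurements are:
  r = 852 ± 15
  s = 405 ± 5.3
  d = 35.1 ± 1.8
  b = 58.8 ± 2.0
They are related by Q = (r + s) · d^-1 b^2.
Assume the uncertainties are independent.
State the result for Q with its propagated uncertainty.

Let u = r + s = 1260. δu = √(δr² + δs²) = √(225 + 28.1) = 15.9, so δu/u = 0.0127.
Q is then a monomial in u, d, b:
δQ/Q = √((δu/u)² + (-1·δd/d)² + (2·δb/b)²) = √(0.000160 + 0.00263 + 0.00463) = 0.0861
Q = 1.24e+05, so δQ = 0.0861 × 1.24e+05 = 10700.

(1.24 ± 0.107) × 10^5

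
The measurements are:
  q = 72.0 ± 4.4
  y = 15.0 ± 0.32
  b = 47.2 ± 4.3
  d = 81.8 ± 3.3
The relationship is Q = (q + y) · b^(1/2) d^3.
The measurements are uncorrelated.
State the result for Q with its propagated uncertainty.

(3.27 ± 0.454) × 10^8

Let u = q + y = 87.0. δu = √(δq² + δy²) = √(19.4 + 0.102) = 4.41, so δu/u = 0.0507.
Q is then a monomial in u, b, d:
δQ/Q = √((δu/u)² + (½·δb/b)² + (3·δd/d)²) = √(0.00257 + 0.00207 + 0.0146) = 0.139
Q = 3.27e+08, so δQ = 0.139 × 3.27e+08 = 4.54e+07.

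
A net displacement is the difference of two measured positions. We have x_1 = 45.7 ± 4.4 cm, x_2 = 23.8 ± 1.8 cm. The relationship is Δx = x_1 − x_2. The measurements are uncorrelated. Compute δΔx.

Δx is a linear combination, so absolute uncertainties add in quadrature:
  (δx_1)² = 19.4;  (δx_2)² = 3.24
δΔx = √(22.6) = 4.75 cm

4.75 cm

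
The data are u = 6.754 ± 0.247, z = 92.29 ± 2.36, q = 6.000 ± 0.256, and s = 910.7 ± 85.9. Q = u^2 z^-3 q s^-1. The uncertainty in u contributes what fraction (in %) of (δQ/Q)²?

(δQ/Q)² = (2·δu/u)² + (-3·δz/z)² + (1·δq/q)² + (-1·δs/s)²
  u term: (2×0.0366)² = 0.00535
  z term: (-3×0.0256)² = 0.00589
  q term: (1×0.0427)² = 0.00182
  s term: (-1×0.0943)² = 0.00890
Total = 0.0220. Share from u = 0.00535/0.0220 = 0.244.

24.4%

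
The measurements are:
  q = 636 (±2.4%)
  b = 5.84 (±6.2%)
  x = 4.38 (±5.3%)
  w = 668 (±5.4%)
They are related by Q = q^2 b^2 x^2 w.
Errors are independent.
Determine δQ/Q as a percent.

For a monomial Q ∝ q^2, b^2, x^2, w, fractional errors add in quadrature:
  (2·δq/q)² = (2×0.0240)² = 0.00230;  (2·δb/b)² = (2×0.0620)² = 0.0154;  (2·δx/x)² = (2×0.0530)² = 0.0112;  (1·δw/w)² = (1×0.0540)² = 0.00292
δQ/Q = √(0.0318) = 0.178

17.8%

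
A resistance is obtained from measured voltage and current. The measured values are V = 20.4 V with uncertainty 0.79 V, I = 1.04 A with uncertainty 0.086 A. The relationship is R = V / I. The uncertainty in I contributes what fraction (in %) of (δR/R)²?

(δR/R)² = (1·δV/V)² + (-1·δI/I)²
  V term: (1×0.0387)² = 0.00150
  I term: (-1×0.0827)² = 0.00684
Total = 0.00834. Share from I = 0.00684/0.00834 = 0.820.

82.0%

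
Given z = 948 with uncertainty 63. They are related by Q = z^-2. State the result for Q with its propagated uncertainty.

(1.11 ± 0.148) × 10^-6

Q ∝ z^-2, so δQ/Q = |-2| · δz/z = 2 × 0.0665 = 0.133.
Q = 1.11e-06, so δQ = 0.133 × 1.11e-06 = 1.48e-07.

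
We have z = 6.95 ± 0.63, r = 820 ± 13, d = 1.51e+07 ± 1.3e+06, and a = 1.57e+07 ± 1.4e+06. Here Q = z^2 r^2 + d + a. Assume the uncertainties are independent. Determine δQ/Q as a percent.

Let p = z^2·r^2 = 3.25e+07. δp/p = √((2·δz/z)² + (2·δr/r)²) = √(0.0329 + 0.00101) = 0.184, so δp = 5.98e+06.
Q = p + d + a: δQ = √(δp² + δd² + δa²) = √(3.57e+13 + 1.69e+12 + 1.96e+12) = 6.28e+06
Q = 6.33e+07, so δQ/Q = 6.28e+06/6.33e+07 = 0.0992.

9.92%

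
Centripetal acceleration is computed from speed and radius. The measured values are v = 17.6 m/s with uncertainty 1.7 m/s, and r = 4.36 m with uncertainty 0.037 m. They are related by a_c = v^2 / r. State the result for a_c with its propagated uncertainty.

71.0 ± 13.7 m/s^2

Since a_c is a product/quotient, work with relative uncertainties:
  (2·δv/v)² = (2×0.0966)² = 0.0373;  (-1·δr/r)² = (-1×0.00849)² = 7.2e-05
δa_c/a_c = √(0.0374) = 0.193
a_c = 71.0 m/s^2, so δa_c = 0.193 × 71.0 = 13.7 m/s^2.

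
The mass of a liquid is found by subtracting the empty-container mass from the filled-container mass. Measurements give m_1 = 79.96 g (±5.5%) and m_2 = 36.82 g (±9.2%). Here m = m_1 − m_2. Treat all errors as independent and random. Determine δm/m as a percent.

Absolute uncertainties add in quadrature for a linear combination:
  (δm_1)² = 19.3;  (δm_2)² = 11.5
δm = √(30.8) = 5.55 g
m = 43.14 g, so δm/m = 5.55/43.14 = 0.129.

12.9%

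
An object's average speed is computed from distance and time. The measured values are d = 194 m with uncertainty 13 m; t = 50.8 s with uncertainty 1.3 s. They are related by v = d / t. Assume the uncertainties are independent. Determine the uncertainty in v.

For a monomial v ∝ d, t^-1, fractional errors add in quadrature:
  (1·δd/d)² = (1×0.0670)² = 0.00449;  (-1·δt/t)² = (-1×0.0256)² = 0.000655
δv/v = √(0.00515) = 0.0717
v = 3.82 m/s, so δv = 0.0717 × 3.82 = 0.274 m/s.

0.274 m/s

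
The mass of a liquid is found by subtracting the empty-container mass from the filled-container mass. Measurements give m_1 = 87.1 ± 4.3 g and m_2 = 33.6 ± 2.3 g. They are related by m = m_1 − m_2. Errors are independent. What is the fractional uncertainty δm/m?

Absolute uncertainties add in quadrature for a linear combination:
  (δm_1)² = 18.5;  (δm_2)² = 5.29
δm = √(23.8) = 4.88 g
m = 53.5 g, so δm/m = 4.88/53.5 = 0.0911.

0.0911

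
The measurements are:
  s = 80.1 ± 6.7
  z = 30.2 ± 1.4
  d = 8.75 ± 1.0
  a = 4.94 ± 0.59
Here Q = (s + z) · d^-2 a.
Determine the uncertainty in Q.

Let u = s + z = 110. δu = √(δs² + δz²) = √(44.9 + 1.96) = 6.84, so δu/u = 0.0621.
Q is then a monomial in u, d, a:
δQ/Q = √((δu/u)² + (-2·δd/d)² + (1·δa/a)²) = √(0.00385 + 0.0522 + 0.0143) = 0.265
Q = 7.12, so δQ = 0.265 × 7.12 = 1.89.

1.89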